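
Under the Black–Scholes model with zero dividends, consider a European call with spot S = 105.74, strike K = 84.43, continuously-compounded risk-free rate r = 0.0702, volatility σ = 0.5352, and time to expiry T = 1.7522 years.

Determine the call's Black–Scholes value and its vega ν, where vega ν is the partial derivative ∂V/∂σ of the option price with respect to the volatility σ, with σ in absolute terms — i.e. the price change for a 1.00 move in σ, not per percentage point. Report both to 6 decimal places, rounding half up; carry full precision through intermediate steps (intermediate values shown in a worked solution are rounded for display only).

price = 43.308361
ν = 39.056922

σ√T = 0.5352·√1.7522 = 0.708448
d₁ = (ln(S/K) + (r+σ²/2)T) / (σ√T) = (ln(105.74/84.43) + (0.0702+0.5352²/2)·1.7522) / 0.708448 = (0.225060 + 0.373954) / 0.708448 = 0.845530
d₂ = d₁ − σ√T = 0.845530 − 0.708448 = 0.137082
e^{−rT} = e^{−0.0702·1.7522} = 0.884260
N(d₁) = 0.801093,  N(d₂) = 0.554517
Call price V = S·N(d₁) − K·e^{−rT}·N(d₂) = 84.707528 − 41.399167 = 43.308361
φ(d₁) = (1/√(2π))·e^{−d₁²/2} = 0.279040
ν = S·φ(d₁)·√T = 39.056922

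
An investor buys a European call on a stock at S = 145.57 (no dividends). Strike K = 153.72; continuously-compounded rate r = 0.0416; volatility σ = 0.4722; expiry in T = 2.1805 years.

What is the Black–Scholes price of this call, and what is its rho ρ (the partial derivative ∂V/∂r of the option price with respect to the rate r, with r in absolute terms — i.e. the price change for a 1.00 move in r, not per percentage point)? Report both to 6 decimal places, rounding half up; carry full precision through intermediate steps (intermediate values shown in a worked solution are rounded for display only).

σ√T = 0.4722·√2.1805 = 0.697275
d₁ = (ln(S/K) + (r+σ²/2)T) / (σ√T) = (ln(145.57/153.72) + (0.0416+0.4722²/2)·2.1805) / 0.697275 = (-0.054476 + 0.333805) / 0.697275 = 0.400601
d₂ = d₁ − σ√T = 0.400601 − 0.697275 = -0.296674
e^{−rT} = e^{−0.0416·2.1805} = 0.913284
N(d₁) = 0.655643,  N(d₂) = 0.383358
Call price V = S·N(d₁) − K·e^{−rT}·N(d₂) = 95.441975 − 53.819595 = 41.622380
ρ = K·T·e^{−rT}·N(d₂) = 117.353627

price = 41.622380
ρ = 117.353627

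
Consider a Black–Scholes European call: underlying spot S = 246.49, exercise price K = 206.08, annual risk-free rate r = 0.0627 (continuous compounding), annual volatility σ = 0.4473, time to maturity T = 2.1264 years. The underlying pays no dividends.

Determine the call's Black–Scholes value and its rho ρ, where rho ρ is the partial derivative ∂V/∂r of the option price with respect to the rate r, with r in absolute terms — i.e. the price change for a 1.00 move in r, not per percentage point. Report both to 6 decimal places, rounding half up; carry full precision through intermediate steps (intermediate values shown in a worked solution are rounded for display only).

price = 93.500180
ρ = 215.042079

σ√T = 0.4473·√2.1264 = 0.652261
d₁ = (ln(S/K) + (r+σ²/2)T) / (σ√T) = (ln(246.49/206.08) + (0.0627+0.4473²/2)·2.1264) / 0.652261 = (0.179057 + 0.346047) / 0.652261 = 0.805053
d₂ = d₁ − σ√T = 0.805053 − 0.652261 = 0.152792
e^{−rT} = e^{−0.0627·2.1264} = 0.875180
N(d₁) = 0.789605,  N(d₂) = 0.560719
Call price V = S·N(d₁) − K·e^{−rT}·N(d₂) = 194.629826 − 101.129646 = 93.500180
ρ = K·T·e^{−rT}·N(d₂) = 215.042079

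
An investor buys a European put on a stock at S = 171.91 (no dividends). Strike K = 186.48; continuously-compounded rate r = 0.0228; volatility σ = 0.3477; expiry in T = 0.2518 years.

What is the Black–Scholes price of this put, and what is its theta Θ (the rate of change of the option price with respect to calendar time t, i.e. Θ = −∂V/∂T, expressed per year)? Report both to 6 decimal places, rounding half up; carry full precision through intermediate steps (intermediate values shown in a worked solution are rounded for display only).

σ√T = 0.3477·√0.2518 = 0.174475
d₁ = (ln(S/K) + (r+σ²/2)T) / (σ√T) = (ln(171.91/186.48) + (0.0228+0.3477²/2)·0.2518) / 0.174475 = (-0.081353 + 0.020962) / 0.174475 = -0.346131
d₂ = d₁ − σ√T = -0.346131 − 0.174475 = -0.520606
e^{−rT} = e^{−0.0228·0.2518} = 0.994275
N(−d₁) = 0.635378,  N(−d₂) = 0.698679
Put price V = K·e^{−rT}·N(−d₂) − S·N(−d₁) = 129.543870 − 109.227823 = 20.316047
φ(d₁) = (1/√(2π))·e^{−d₁²/2} = 0.375746
Θ = −S·φ(d₁)·σ/(2√T) + r·K·e^{−rT}·N(−d₂) = −22.379085 + 2.953600 = -19.425484

price = 20.316047
Θ = -19.425484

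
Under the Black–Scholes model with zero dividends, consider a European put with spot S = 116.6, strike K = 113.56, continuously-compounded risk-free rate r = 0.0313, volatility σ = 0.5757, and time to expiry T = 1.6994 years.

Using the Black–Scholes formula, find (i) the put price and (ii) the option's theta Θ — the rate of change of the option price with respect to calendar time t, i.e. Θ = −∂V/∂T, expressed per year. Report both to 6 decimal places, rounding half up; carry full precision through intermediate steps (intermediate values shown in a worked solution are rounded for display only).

price = 28.517443
Θ = -7.105143

σ√T = 0.5757·√1.6994 = 0.750488
d₁ = (ln(S/K) + (r+σ²/2)T) / (σ√T) = (ln(116.6/113.56) + (0.0313+0.5757²/2)·1.6994) / 0.750488 = (0.026418 + 0.334808) / 0.750488 = 0.481321
d₂ = d₁ − σ√T = 0.481321 − 0.750488 = -0.269168
e^{−rT} = e^{−0.0313·1.6994} = 0.948199
N(−d₁) = 0.315144,  N(−d₂) = 0.606100
Put price V = K·e^{−rT}·N(−d₂) − S·N(−d₁) = 65.263267 − 36.745824 = 28.517443
φ(d₁) = (1/√(2π))·e^{−d₁²/2} = 0.355307
Θ = −S·φ(d₁)·σ/(2√T) + r·K·e^{−rT}·N(−d₂) = −9.147883 + 2.042740 = -7.105143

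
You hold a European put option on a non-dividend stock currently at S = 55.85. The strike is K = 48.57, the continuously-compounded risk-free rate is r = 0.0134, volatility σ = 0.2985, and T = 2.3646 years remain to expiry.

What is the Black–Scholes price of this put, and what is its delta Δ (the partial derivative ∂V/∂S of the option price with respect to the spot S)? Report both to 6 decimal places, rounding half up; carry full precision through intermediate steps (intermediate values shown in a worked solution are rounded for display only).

price = 5.572632
Δ = -0.273319

σ√T = 0.2985·√2.3646 = 0.459011
d₁ = (ln(S/K) + (r+σ²/2)T) / (σ√T) = (ln(55.85/48.57) + (0.0134+0.2985²/2)·2.3646) / 0.459011 = (0.139663 + 0.137031) / 0.459011 = 0.602806
d₂ = d₁ − σ√T = 0.602806 − 0.459011 = 0.143795
e^{−rT} = e^{−0.0134·2.3646} = 0.968811
N(−d₁) = 0.273319,  N(−d₂) = 0.442831
Put price V = K·e^{−rT}·N(−d₂) − S·N(−d₁) = 20.837489 − 15.264857 = 5.572632
Δ = −N(−d₁) = -0.273319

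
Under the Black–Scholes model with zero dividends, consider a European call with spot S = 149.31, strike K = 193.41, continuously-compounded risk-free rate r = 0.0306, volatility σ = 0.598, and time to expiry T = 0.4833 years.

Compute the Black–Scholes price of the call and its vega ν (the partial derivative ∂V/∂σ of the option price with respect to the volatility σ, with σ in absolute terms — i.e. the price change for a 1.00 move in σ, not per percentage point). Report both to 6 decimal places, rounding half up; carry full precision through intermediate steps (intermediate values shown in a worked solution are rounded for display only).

price = 11.943392
ν = 38.539597

σ√T = 0.598·√0.4833 = 0.415728
d₁ = (ln(S/K) + (r+σ²/2)T) / (σ√T) = (ln(149.31/193.41) + (0.0306+0.598²/2)·0.4833) / 0.415728 = (-0.258788 + 0.101204) / 0.415728 = -0.379054
d₂ = d₁ − σ√T = -0.379054 − 0.415728 = -0.794783
e^{−rT} = e^{−0.0306·0.4833} = 0.985320
N(d₁) = 0.352324,  N(d₂) = 0.213370
Call price V = S·N(d₁) − K·e^{−rT}·N(d₂) = 52.605459 − 40.662067 = 11.943392
φ(d₁) = (1/√(2π))·e^{−d₁²/2} = 0.371287
ν = S·φ(d₁)·√T = 38.539597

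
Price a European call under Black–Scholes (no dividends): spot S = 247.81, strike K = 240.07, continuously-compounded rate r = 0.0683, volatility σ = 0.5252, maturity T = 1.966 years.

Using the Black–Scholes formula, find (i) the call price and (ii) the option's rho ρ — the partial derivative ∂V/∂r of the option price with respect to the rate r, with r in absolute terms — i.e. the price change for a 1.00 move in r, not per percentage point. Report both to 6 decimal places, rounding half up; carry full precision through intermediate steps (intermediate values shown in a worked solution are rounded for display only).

price = 86.283478
ρ = 182.911223

σ√T = 0.5252·√1.966 = 0.736405
d₁ = (ln(S/K) + (r+σ²/2)T) / (σ√T) = (ln(247.81/240.07) + (0.0683+0.5252²/2)·1.966) / 0.736405 = (0.031732 + 0.405424) / 0.736405 = 0.593635
d₂ = d₁ − σ√T = 0.593635 − 0.736405 = -0.142770
e^{−rT} = e^{−0.0683·1.966} = 0.874347
N(d₁) = 0.723622,  N(d₂) = 0.443236
Call price V = S·N(d₁) − K·e^{−rT}·N(d₂) = 179.320723 − 93.037245 = 86.283478
ρ = K·T·e^{−rT}·N(d₂) = 182.911223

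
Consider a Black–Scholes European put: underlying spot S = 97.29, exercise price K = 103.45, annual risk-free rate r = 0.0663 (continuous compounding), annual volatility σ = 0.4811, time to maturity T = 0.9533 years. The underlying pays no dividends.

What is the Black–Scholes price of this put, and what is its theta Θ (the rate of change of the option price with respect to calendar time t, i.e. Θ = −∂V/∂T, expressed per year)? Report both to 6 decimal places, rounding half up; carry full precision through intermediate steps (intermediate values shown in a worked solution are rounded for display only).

price = 17.961251
Θ = -5.486340

σ√T = 0.4811·√0.9533 = 0.469732
d₁ = (ln(S/K) + (r+σ²/2)T) / (σ√T) = (ln(97.29/103.45) + (0.0663+0.4811²/2)·0.9533) / 0.469732 = (-0.061392 + 0.173528) / 0.469732 = 0.238723
d₂ = d₁ − σ√T = 0.238723 − 0.469732 = -0.231009
e^{−rT} = e^{−0.0663·0.9533} = 0.938752
N(−d₁) = 0.405660,  N(−d₂) = 0.591346
Put price V = K·e^{−rT}·N(−d₂) − S·N(−d₁) = 57.427944 − 39.466693 = 17.961251
φ(d₁) = (1/√(2π))·e^{−d₁²/2} = 0.387735
Θ = −S·φ(d₁)·σ/(2√T) + r·K·e^{−rT}·N(−d₂) = −9.293813 + 3.807473 = -5.486340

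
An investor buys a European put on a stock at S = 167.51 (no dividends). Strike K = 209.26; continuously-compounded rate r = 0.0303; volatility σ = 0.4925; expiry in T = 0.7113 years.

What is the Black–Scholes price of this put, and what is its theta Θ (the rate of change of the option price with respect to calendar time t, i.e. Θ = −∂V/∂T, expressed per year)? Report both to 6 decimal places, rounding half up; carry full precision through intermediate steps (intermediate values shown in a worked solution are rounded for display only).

σ√T = 0.4925·√0.7113 = 0.415368
d₁ = (ln(S/K) + (r+σ²/2)T) / (σ√T) = (ln(167.51/209.26) + (0.0303+0.4925²/2)·0.7113) / 0.415368 = (-0.222534 + 0.107818) / 0.415368 = -0.276182
d₂ = d₁ − σ√T = -0.276182 − 0.415368 = -0.691549
e^{−rT} = e^{−0.0303·0.7113} = 0.978678
N(−d₁) = 0.608796,  N(−d₂) = 0.755390
Put price V = K·e^{−rT}·N(−d₂) − S·N(−d₁) = 154.702471 − 101.979374 = 52.723097
φ(d₁) = (1/√(2π))·e^{−d₁²/2} = 0.384014
Θ = −S·φ(d₁)·σ/(2√T) + r·K·e^{−rT}·N(−d₂) = −18.781810 + 4.687485 = -14.094325

price = 52.723097
Θ = -14.094325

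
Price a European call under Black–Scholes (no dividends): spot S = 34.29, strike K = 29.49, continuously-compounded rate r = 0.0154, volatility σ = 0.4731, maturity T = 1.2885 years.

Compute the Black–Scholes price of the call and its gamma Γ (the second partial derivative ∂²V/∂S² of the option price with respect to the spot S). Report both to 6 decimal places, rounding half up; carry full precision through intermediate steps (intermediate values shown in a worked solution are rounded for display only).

σ√T = 0.4731·√1.2885 = 0.537026
d₁ = (ln(S/K) + (r+σ²/2)T) / (σ√T) = (ln(34.29/29.49) + (0.0154+0.4731²/2)·1.2885) / 0.537026 = (0.150803 + 0.164041) / 0.537026 = 0.586273
d₂ = d₁ − σ√T = 0.586273 − 0.537026 = 0.049247
e^{−rT} = e^{−0.0154·1.2885} = 0.980353
N(d₁) = 0.721154,  N(d₂) = 0.519639
Call price V = S·N(d₁) − K·e^{−rT}·N(d₂) = 24.728371 − 15.023073 = 9.705298
φ(d₁) = (1/√(2π))·e^{−d₁²/2} = 0.335949
Γ = φ(d₁) / (S·σ·√T) = 0.018244

price = 9.705298
Γ = 0.018244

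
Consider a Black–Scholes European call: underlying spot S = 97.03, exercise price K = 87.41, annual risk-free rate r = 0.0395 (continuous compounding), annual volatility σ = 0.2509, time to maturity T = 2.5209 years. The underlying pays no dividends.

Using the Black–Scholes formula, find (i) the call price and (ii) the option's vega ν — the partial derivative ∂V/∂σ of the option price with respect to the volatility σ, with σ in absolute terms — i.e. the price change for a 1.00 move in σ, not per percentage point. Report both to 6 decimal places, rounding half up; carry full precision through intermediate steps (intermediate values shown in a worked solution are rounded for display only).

σ√T = 0.2509·√2.5209 = 0.398363
d₁ = (ln(S/K) + (r+σ²/2)T) / (σ√T) = (ln(97.03/87.41) + (0.0395+0.2509²/2)·2.5209) / 0.398363 = (0.104411 + 0.178922) / 0.398363 = 0.711243
d₂ = d₁ − σ√T = 0.711243 − 0.398363 = 0.312880
e^{−rT} = e^{−0.0395·2.5209} = 0.905222
N(d₁) = 0.761533,  N(d₂) = 0.622814
Call price V = S·N(d₁) − K·e^{−rT}·N(d₂) = 73.891553 − 49.280428 = 24.611125
φ(d₁) = (1/√(2π))·e^{−d₁²/2} = 0.309787
ν = S·φ(d₁)·√T = 47.725059

price = 24.611125
ν = 47.725059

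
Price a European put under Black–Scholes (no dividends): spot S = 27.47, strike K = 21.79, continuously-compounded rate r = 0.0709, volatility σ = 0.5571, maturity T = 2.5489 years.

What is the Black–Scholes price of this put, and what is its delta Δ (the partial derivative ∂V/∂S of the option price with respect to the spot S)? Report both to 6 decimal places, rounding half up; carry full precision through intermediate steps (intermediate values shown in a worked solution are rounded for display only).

price = 3.961115
Δ = -0.181850

σ√T = 0.5571·√2.5489 = 0.889425
d₁ = (ln(S/K) + (r+σ²/2)T) / (σ√T) = (ln(27.47/21.79) + (0.0709+0.5571²/2)·2.5489) / 0.889425 = (0.231643 + 0.576256) / 0.889425 = 0.908338
d₂ = d₁ − σ√T = 0.908338 − 0.889425 = 0.018913
e^{−rT} = e^{−0.0709·2.5489} = 0.834672
N(−d₁) = 0.181850,  N(−d₂) = 0.492455
Put price V = K·e^{−rT}·N(−d₂) − S·N(−d₁) = 8.956528 − 4.995413 = 3.961115
Δ = −N(−d₁) = -0.181850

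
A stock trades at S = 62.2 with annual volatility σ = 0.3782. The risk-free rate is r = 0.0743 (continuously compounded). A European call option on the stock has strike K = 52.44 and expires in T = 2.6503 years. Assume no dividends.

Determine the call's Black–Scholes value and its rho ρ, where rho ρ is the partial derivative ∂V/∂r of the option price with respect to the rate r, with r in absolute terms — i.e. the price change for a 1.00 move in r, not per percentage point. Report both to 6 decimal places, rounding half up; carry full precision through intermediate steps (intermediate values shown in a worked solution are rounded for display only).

σ√T = 0.3782·√2.6503 = 0.615700
d₁ = (ln(S/K) + (r+σ²/2)T) / (σ√T) = (ln(62.2/52.44) + (0.0743+0.3782²/2)·2.6503) / 0.615700 = (0.170685 + 0.386460) / 0.615700 = 0.904898
d₂ = d₁ − σ√T = 0.904898 − 0.615700 = 0.289199
e^{−rT} = e^{−0.0743·2.6503} = 0.821259
N(d₁) = 0.817240,  N(d₂) = 0.613785
Call price V = S·N(d₁) − K·e^{−rT}·N(d₂) = 50.832352 − 26.433767 = 24.398585
ρ = K·T·e^{−rT}·N(d₂) = 70.057412

price = 24.398585
ρ = 70.057412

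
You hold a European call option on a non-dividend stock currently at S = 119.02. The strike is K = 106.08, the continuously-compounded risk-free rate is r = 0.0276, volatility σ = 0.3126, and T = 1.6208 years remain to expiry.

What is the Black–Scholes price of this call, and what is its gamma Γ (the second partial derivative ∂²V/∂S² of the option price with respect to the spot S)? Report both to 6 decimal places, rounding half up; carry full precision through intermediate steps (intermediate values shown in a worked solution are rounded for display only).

price = 27.538379
Γ = 0.007032

σ√T = 0.3126·√1.6208 = 0.397973
d₁ = (ln(S/K) + (r+σ²/2)T) / (σ√T) = (ln(119.02/106.08) + (0.0276+0.3126²/2)·1.6208) / 0.397973 = (0.115098 + 0.123925) / 0.397973 = 0.600602
d₂ = d₁ − σ√T = 0.600602 − 0.397973 = 0.202629
e^{−rT} = e^{−0.0276·1.6208} = 0.956252
N(d₁) = 0.725947,  N(d₂) = 0.580287
Call price V = S·N(d₁) − K·e^{−rT}·N(d₂) = 86.402261 − 58.863883 = 27.538379
φ(d₁) = (1/√(2π))·e^{−d₁²/2} = 0.333104
Γ = φ(d₁) / (S·σ·√T) = 0.007032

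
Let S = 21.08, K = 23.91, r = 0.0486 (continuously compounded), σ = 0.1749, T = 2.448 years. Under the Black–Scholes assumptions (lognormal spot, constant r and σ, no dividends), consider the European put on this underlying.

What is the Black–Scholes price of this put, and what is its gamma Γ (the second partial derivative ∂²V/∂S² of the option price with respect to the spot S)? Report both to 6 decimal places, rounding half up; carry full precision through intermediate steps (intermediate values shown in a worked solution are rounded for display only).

price = 2.376991
Γ = 0.068732

σ√T = 0.1749·√2.448 = 0.273650
d₁ = (ln(S/K) + (r+σ²/2)T) / (σ√T) = (ln(21.08/23.91) + (0.0486+0.1749²/2)·2.448) / 0.273650 = (-0.125972 + 0.156415) / 0.273650 = 0.111248
d₂ = d₁ − σ√T = 0.111248 − 0.273650 = -0.162402
e^{−rT} = e^{−0.0486·2.448} = 0.887832
N(−d₁) = 0.455710,  N(−d₂) = 0.564506
Put price V = K·e^{−rT}·N(−d₂) − S·N(−d₁) = 11.983358 − 9.606367 = 2.376991
φ(d₁) = (1/√(2π))·e^{−d₁²/2} = 0.396481
Γ = φ(d₁) / (S·σ·√T) = 0.068732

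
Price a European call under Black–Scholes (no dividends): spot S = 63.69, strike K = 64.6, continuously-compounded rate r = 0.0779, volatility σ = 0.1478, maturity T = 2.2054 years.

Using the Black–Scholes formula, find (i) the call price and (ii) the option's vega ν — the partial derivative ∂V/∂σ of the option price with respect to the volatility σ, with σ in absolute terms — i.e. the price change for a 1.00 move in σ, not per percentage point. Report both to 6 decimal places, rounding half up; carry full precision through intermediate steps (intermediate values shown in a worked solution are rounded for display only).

price = 11.071298
ν = 26.786314

σ√T = 0.1478·√2.2054 = 0.219492
d₁ = (ln(S/K) + (r+σ²/2)T) / (σ√T) = (ln(63.69/64.6) + (0.0779+0.1478²/2)·2.2054) / 0.219492 = (-0.014187 + 0.195889) / 0.219492 = 0.827831
d₂ = d₁ − σ√T = 0.827831 − 0.219492 = 0.608340
e^{−rT} = e^{−0.0779·2.2054} = 0.842147
N(d₁) = 0.796117,  N(d₂) = 0.728519
Call price V = S·N(d₁) − K·e^{−rT}·N(d₂) = 50.704691 − 39.633393 = 11.071298
φ(d₁) = (1/√(2π))·e^{−d₁²/2} = 0.283203
ν = S·φ(d₁)·√T = 26.786314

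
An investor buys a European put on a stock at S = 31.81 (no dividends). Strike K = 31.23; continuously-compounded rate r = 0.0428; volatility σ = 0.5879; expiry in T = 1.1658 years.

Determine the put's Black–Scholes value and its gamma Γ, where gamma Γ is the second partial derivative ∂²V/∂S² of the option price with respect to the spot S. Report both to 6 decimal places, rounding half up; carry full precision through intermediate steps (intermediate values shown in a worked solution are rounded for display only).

price = 6.653514
Γ = 0.018051

σ√T = 0.5879·√1.1658 = 0.634769
d₁ = (ln(S/K) + (r+σ²/2)T) / (σ√T) = (ln(31.81/31.23) + (0.0428+0.5879²/2)·1.1658) / 0.634769 = (0.018402 + 0.251362) / 0.634769 = 0.424979
d₂ = d₁ − σ√T = 0.424979 − 0.634769 = -0.209790
e^{−rT} = e^{−0.0428·1.1658} = 0.951328
N(−d₁) = 0.335426,  N(−d₂) = 0.583084
Put price V = K·e^{−rT}·N(−d₂) − S·N(−d₁) = 17.323414 − 10.669900 = 6.653514
φ(d₁) = (1/√(2π))·e^{−d₁²/2} = 0.364495
Γ = φ(d₁) / (S·σ·√T) = 0.018051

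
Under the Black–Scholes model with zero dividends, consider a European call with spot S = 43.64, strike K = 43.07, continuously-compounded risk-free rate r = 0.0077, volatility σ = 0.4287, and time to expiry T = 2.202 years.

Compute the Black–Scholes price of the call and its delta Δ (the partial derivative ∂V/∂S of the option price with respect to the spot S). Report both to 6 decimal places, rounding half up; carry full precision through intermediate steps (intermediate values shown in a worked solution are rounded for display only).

σ√T = 0.4287·√2.202 = 0.636154
d₁ = (ln(S/K) + (r+σ²/2)T) / (σ√T) = (ln(43.64/43.07) + (0.0077+0.4287²/2)·2.202) / 0.636154 = (0.013147 + 0.219301) / 0.636154 = 0.365397
d₂ = d₁ − σ√T = 0.365397 − 0.636154 = -0.270757
e^{−rT} = e^{−0.0077·2.202} = 0.983188
N(d₁) = 0.642592,  N(d₂) = 0.393289
Call price V = S·N(d₁) − K·e^{−rT}·N(d₂) = 28.042735 − 16.654173 = 11.388562
Δ = N(d₁) = 0.642592

price = 11.388562
Δ = 0.642592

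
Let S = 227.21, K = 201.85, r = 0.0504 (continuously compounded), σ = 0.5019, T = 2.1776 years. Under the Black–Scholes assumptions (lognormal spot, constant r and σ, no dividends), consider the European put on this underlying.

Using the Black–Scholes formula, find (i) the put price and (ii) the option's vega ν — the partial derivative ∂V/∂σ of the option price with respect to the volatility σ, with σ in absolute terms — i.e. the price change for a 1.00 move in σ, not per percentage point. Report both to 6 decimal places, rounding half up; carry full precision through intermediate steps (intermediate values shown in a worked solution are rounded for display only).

σ√T = 0.5019·√2.1776 = 0.740638
d₁ = (ln(S/K) + (r+σ²/2)T) / (σ√T) = (ln(227.21/201.85) + (0.0504+0.5019²/2)·2.1776) / 0.740638 = (0.118350 + 0.384024) / 0.740638 = 0.678298
d₂ = d₁ − σ√T = 0.678298 − 0.740638 = -0.062340
e^{−rT} = e^{−0.0504·2.1776} = 0.896057
N(−d₁) = 0.248791,  N(−d₂) = 0.524854
Put price V = K·e^{−rT}·N(−d₂) − S·N(−d₁) = 94.929922 − 56.527893 = 38.402028
φ(d₁) = (1/√(2π))·e^{−d₁²/2} = 0.316959
ν = S·φ(d₁)·√T = 106.272206

price = 38.402028
ν = 106.272206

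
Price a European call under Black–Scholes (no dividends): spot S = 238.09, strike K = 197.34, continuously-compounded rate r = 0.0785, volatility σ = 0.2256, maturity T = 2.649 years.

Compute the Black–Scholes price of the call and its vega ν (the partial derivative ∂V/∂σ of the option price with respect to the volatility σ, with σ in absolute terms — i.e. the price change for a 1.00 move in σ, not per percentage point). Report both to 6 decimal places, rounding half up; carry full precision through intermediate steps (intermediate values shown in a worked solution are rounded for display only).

σ√T = 0.2256·√2.649 = 0.367181
d₁ = (ln(S/K) + (r+σ²/2)T) / (σ√T) = (ln(238.09/197.34) + (0.0785+0.2256²/2)·2.649) / 0.367181 = (0.187721 + 0.275357) / 0.367181 = 1.261171
d₂ = d₁ − σ√T = 1.261171 − 0.367181 = 0.893990
e^{−rT} = e^{−0.0785·2.649} = 0.812250
N(d₁) = 0.896376,  N(d₂) = 0.814337
Call price V = S·N(d₁) − K·e^{−rT}·N(d₂) = 213.418267 − 130.529601 = 82.888666
φ(d₁) = (1/√(2π))·e^{−d₁²/2} = 0.180105
ν = S·φ(d₁)·√T = 69.792372

price = 82.888666
ν = 69.792372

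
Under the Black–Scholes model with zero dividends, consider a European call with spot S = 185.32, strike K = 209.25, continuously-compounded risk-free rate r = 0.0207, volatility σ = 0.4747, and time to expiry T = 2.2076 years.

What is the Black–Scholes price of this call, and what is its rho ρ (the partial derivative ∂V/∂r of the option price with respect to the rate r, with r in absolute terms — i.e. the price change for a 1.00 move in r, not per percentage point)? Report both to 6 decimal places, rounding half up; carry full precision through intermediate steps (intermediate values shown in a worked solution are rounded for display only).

price = 46.095592
ρ = 142.426852

σ√T = 0.4747·√2.2076 = 0.705309
d₁ = (ln(S/K) + (r+σ²/2)T) / (σ√T) = (ln(185.32/209.25) + (0.0207+0.4747²/2)·2.2076) / 0.705309 = (-0.121446 + 0.294428) / 0.705309 = 0.245257
d₂ = d₁ − σ√T = 0.245257 − 0.705309 = -0.460052
e^{−rT} = e^{−0.0207·2.2076} = 0.955331
N(d₁) = 0.596871,  N(d₂) = 0.322739
Call price V = S·N(d₁) − K·e^{−rT}·N(d₂) = 110.612195 − 64.516603 = 46.095592
ρ = K·T·e^{−rT}·N(d₂) = 142.426852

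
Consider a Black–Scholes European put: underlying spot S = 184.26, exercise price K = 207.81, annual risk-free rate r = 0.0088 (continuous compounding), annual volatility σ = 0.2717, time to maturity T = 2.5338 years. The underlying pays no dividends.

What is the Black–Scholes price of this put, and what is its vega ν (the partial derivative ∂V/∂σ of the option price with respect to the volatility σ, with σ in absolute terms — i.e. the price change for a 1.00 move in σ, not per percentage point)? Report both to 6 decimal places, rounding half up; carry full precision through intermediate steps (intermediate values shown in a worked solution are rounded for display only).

σ√T = 0.2717·√2.5338 = 0.432490
d₁ = (ln(S/K) + (r+σ²/2)T) / (σ√T) = (ln(184.26/207.81) + (0.0088+0.2717²/2)·2.5338) / 0.432490 = (-0.120276 + 0.115821) / 0.432490 = -0.010301
d₂ = d₁ − σ√T = -0.010301 − 0.432490 = -0.442791
e^{−rT} = e^{−0.0088·2.5338} = 0.977949
N(−d₁) = 0.504110,  N(−d₂) = 0.671042
Put price V = K·e^{−rT}·N(−d₂) − S·N(−d₁) = 136.374207 − 92.887237 = 43.486970
φ(d₁) = (1/√(2π))·e^{−d₁²/2} = 0.398921
ν = S·φ(d₁)·√T = 117.004955

price = 43.486970
ν = 117.004955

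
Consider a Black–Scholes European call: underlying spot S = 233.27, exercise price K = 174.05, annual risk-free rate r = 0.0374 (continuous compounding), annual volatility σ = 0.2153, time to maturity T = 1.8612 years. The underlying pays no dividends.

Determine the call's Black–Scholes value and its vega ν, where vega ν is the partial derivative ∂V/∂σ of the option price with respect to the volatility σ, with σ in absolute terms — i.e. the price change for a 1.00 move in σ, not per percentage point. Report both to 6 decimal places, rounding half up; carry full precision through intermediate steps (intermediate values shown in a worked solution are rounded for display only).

price = 73.890913
ν = 48.932792

σ√T = 0.2153·√1.8612 = 0.293725
d₁ = (ln(S/K) + (r+σ²/2)T) / (σ√T) = (ln(233.27/174.05) + (0.0374+0.2153²/2)·1.8612) / 0.293725 = (0.292854 + 0.112746) / 0.293725 = 1.380884
d₂ = d₁ − σ√T = 1.380884 − 0.293725 = 1.087160
e^{−rT} = e^{−0.0374·1.8612} = 0.932759
N(d₁) = 0.916343,  N(d₂) = 0.861517
Call price V = S·N(d₁) − K·e^{−rT}·N(d₂) = 213.755276 − 139.864363 = 73.890913
φ(d₁) = (1/√(2π))·e^{−d₁²/2} = 0.153760
ν = S·φ(d₁)·√T = 48.932792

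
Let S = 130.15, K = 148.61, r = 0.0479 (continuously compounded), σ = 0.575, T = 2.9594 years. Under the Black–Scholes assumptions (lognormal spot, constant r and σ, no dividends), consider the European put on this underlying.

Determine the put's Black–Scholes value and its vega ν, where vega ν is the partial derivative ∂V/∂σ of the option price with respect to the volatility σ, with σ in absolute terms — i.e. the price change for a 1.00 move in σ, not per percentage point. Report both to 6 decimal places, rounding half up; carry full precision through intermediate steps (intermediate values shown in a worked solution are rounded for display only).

price = 48.528023
ν = 78.675729

σ√T = 0.575·√2.9594 = 0.989167
d₁ = (ln(S/K) + (r+σ²/2)T) / (σ√T) = (ln(130.15/148.61) + (0.0479+0.575²/2)·2.9594) / 0.989167 = (-0.132638 + 0.630981) / 0.989167 = 0.503801
d₂ = d₁ − σ√T = 0.503801 − 0.989167 = -0.485366
e^{−rT} = e^{−0.0479·2.9594} = 0.867834
N(−d₁) = 0.307201,  N(−d₂) = 0.686292
Put price V = K·e^{−rT}·N(−d₂) − S·N(−d₁) = 88.510188 − 39.982165 = 48.528023
φ(d₁) = (1/√(2π))·e^{−d₁²/2} = 0.351394
ν = S·φ(d₁)·√T = 78.675729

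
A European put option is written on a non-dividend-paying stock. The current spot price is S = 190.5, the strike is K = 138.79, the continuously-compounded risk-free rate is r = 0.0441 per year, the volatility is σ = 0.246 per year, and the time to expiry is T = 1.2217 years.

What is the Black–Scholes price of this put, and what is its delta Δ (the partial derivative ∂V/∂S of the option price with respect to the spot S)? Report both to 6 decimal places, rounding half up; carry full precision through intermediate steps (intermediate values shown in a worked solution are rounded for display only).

σ√T = 0.246·√1.2217 = 0.271905
d₁ = (ln(S/K) + (r+σ²/2)T) / (σ√T) = (ln(190.5/138.79) + (0.0441+0.246²/2)·1.2217) / 0.271905 = (0.316690 + 0.090843) / 0.271905 = 1.498807
d₂ = d₁ − σ√T = 1.498807 − 0.271905 = 1.226902
e^{−rT} = e^{−0.0441·1.2217} = 0.947549
N(−d₁) = 0.066962,  N(−d₂) = 0.109930
Put price V = K·e^{−rT}·N(−d₂) − S·N(−d₁) = 14.456885 − 12.756228 = 1.700657
Δ = −N(−d₁) = -0.066962

price = 1.700657
Δ = -0.066962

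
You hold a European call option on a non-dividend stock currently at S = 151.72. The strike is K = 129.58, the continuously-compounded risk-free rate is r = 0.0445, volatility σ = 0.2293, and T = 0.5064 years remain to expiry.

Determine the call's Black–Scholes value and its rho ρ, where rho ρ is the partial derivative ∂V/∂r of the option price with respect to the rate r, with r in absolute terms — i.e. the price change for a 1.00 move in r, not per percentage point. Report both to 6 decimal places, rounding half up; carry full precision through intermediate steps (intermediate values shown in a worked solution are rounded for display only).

price = 26.561776
ρ = 54.334301

σ√T = 0.2293·√0.5064 = 0.163174
d₁ = (ln(S/K) + (r+σ²/2)T) / (σ√T) = (ln(151.72/129.58) + (0.0445+0.2293²/2)·0.5064) / 0.163174 = (0.157738 + 0.035848) / 0.163174 = 1.186378
d₂ = d₁ − σ√T = 1.186378 − 0.163174 = 1.023204
e^{−rT} = e^{−0.0445·0.5064} = 0.977717
N(d₁) = 0.882263,  N(d₂) = 0.846894
Call price V = S·N(d₁) − K·e^{−rT}·N(d₂) = 133.856999 − 107.295224 = 26.561776
ρ = K·T·e^{−rT}·N(d₂) = 54.334301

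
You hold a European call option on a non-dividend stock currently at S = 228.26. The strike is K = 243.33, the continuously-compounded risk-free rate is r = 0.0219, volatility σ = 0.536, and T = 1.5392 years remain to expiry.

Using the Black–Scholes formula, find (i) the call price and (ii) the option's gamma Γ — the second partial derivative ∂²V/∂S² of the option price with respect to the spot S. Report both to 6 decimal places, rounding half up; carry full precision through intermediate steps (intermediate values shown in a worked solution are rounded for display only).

σ√T = 0.536·√1.5392 = 0.664986
d₁ = (ln(S/K) + (r+σ²/2)T) / (σ√T) = (ln(228.26/243.33) + (0.0219+0.536²/2)·1.5392) / 0.664986 = (-0.063933 + 0.254811) / 0.664986 = 0.287041
d₂ = d₁ − σ√T = 0.287041 − 0.664986 = -0.377945
e^{−rT} = e^{−0.0219·1.5392} = 0.966853
N(d₁) = 0.612960,  N(d₂) = 0.352736
Call price V = S·N(d₁) − K·e^{−rT}·N(d₂) = 139.914157 − 82.986203 = 56.927954
φ(d₁) = (1/√(2π))·e^{−d₁²/2} = 0.382841
Γ = φ(d₁) / (S·σ·√T) = 0.002522

price = 56.927954
Γ = 0.002522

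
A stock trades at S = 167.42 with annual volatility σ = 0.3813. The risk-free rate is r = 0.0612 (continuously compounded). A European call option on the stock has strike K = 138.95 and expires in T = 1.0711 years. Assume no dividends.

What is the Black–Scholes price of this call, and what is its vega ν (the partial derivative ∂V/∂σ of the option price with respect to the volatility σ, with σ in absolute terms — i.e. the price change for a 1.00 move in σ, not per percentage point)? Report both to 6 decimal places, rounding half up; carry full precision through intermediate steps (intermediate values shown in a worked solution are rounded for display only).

σ√T = 0.3813·√1.0711 = 0.394622
d₁ = (ln(S/K) + (r+σ²/2)T) / (σ√T) = (ln(167.42/138.95) + (0.0612+0.3813²/2)·1.0711) / 0.394622 = (0.186391 + 0.143415) / 0.394622 = 0.835751
d₂ = d₁ − σ√T = 0.835751 − 0.394622 = 0.441129
e^{−rT} = e^{−0.0612·1.0711} = 0.936551
N(d₁) = 0.798353,  N(d₂) = 0.670440
Call price V = S·N(d₁) − K·e^{−rT}·N(d₂) = 133.660189 − 87.246894 = 46.413295
φ(d₁) = (1/√(2π))·e^{−d₁²/2} = 0.281344
ν = S·φ(d₁)·√T = 48.748288

price = 46.413295
ν = 48.748288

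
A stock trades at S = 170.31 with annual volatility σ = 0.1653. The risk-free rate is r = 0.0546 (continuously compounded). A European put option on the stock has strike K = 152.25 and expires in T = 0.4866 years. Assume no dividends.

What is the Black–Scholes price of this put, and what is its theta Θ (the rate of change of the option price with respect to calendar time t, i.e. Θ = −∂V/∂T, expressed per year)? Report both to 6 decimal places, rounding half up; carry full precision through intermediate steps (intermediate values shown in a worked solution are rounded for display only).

price = 1.021412
Θ = -2.617741

σ√T = 0.1653·√0.4866 = 0.115308
d₁ = (ln(S/K) + (r+σ²/2)T) / (σ√T) = (ln(170.31/152.25) + (0.0546+0.1653²/2)·0.4866) / 0.115308 = (0.112096 + 0.033216) / 0.115308 = 1.260215
d₂ = d₁ − σ√T = 1.260215 − 0.115308 = 1.144907
e^{−rT} = e^{−0.0546·0.4866} = 0.973781
N(−d₁) = 0.103796,  N(−d₂) = 0.126124
Put price V = K·e^{−rT}·N(−d₂) − S·N(−d₁) = 18.698888 − 17.677476 = 1.021412
φ(d₁) = (1/√(2π))·e^{−d₁²/2} = 0.180322
Θ = −S·φ(d₁)·σ/(2√T) + r·K·e^{−rT}·N(−d₂) = −3.638701 + 1.020959 = -2.617741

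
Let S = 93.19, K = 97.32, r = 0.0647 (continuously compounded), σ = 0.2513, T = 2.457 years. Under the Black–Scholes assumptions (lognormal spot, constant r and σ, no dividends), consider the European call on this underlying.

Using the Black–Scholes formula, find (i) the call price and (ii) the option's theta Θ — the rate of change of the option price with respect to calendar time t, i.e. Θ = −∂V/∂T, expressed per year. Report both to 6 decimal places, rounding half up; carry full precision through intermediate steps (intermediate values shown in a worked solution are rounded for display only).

σ√T = 0.2513·√2.457 = 0.393908
d₁ = (ln(S/K) + (r+σ²/2)T) / (σ√T) = (ln(93.19/97.32) + (0.0647+0.2513²/2)·2.457) / 0.393908 = (-0.043364 + 0.236550) / 0.393908 = 0.490433
d₂ = d₁ − σ√T = 0.490433 − 0.393908 = 0.096525
e^{−rT} = e^{−0.0647·2.457} = 0.853024
N(d₁) = 0.688086,  N(d₂) = 0.538448
Call price V = S·N(d₁) − K·e^{−rT}·N(d₂) = 64.122761 − 44.699957 = 19.422804
φ(d₁) = (1/√(2π))·e^{−d₁²/2} = 0.353737
Θ = −S·φ(d₁)·σ/(2√T) − r·K·e^{−rT}·N(d₂) = −2.642470 − 2.892087 = -5.534557

price = 19.422804
Θ = -5.534557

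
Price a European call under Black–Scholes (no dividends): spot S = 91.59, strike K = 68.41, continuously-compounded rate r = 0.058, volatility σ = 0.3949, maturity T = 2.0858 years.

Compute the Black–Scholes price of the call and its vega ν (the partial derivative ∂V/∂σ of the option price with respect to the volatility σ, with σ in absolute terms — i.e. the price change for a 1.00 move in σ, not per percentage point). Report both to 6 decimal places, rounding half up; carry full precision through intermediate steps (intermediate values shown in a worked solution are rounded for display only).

σ√T = 0.3949·√2.0858 = 0.570326
d₁ = (ln(S/K) + (r+σ²/2)T) / (σ√T) = (ln(91.59/68.41) + (0.058+0.3949²/2)·2.0858) / 0.570326 = (0.291803 + 0.283612) / 0.570326 = 1.008923
d₂ = d₁ − σ√T = 1.008923 − 0.570326 = 0.438597
e^{−rT} = e^{−0.058·2.0858} = 0.886055
N(d₁) = 0.843494,  N(d₂) = 0.669523
Call price V = S·N(d₁) − K·e^{−rT}·N(d₂) = 77.255642 − 40.583157 = 36.672485
φ(d₁) = (1/√(2π))·e^{−d₁²/2} = 0.239812
ν = S·φ(d₁)·√T = 31.721564

price = 36.672485
ν = 31.721564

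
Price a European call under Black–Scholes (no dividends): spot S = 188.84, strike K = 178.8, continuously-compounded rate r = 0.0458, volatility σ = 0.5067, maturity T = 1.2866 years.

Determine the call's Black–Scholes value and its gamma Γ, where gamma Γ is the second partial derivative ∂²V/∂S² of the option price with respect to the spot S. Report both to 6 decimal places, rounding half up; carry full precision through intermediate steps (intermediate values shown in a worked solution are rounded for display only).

price = 51.317553
Γ = 0.003268

σ√T = 0.5067·√1.2866 = 0.574742
d₁ = (ln(S/K) + (r+σ²/2)T) / (σ√T) = (ln(188.84/178.8) + (0.0458+0.5067²/2)·1.2866) / 0.574742 = (0.054632 + 0.224090) / 0.574742 = 0.484953
d₂ = d₁ − σ√T = 0.484953 − 0.574742 = -0.089789
e^{−rT} = e^{−0.0458·1.2866} = 0.942776
N(d₁) = 0.686145,  N(d₂) = 0.464227
Call price V = S·N(d₁) − K·e^{−rT}·N(d₂) = 129.571629 − 78.254077 = 51.317553
φ(d₁) = (1/√(2π))·e^{−d₁²/2} = 0.354684
Γ = φ(d₁) / (S·σ·√T) = 0.003268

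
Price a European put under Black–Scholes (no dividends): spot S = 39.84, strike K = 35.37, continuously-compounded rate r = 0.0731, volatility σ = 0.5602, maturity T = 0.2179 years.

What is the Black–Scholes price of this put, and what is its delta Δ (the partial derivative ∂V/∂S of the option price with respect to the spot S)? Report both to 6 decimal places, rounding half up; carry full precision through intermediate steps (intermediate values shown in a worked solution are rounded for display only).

price = 1.870333
Δ = -0.258895

σ√T = 0.5602·√0.2179 = 0.261500
d₁ = (ln(S/K) + (r+σ²/2)T) / (σ√T) = (ln(39.84/35.37) + (0.0731+0.5602²/2)·0.2179) / 0.261500 = (0.119007 + 0.050120) / 0.261500 = 0.646757
d₂ = d₁ − σ√T = 0.646757 − 0.261500 = 0.385257
e^{−rT} = e^{−0.0731·0.2179} = 0.984198
N(−d₁) = 0.258895,  N(−d₂) = 0.350023
Put price V = K·e^{−rT}·N(−d₂) − S·N(−d₁) = 12.184690 − 10.314357 = 1.870333
Δ = −N(−d₁) = -0.258895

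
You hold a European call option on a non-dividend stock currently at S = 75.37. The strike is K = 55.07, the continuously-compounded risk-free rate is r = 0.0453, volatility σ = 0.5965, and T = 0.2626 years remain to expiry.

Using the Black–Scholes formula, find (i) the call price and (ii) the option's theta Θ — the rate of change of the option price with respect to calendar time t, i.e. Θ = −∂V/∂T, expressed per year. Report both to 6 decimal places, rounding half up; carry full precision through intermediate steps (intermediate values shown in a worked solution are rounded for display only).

σ√T = 0.5965·√0.2626 = 0.305674
d₁ = (ln(S/K) + (r+σ²/2)T) / (σ√T) = (ln(75.37/55.07) + (0.0453+0.5965²/2)·0.2626) / 0.305674 = (0.313804 + 0.058614) / 0.305674 = 1.218353
d₂ = d₁ − σ√T = 1.218353 − 0.305674 = 0.912679
e^{−rT} = e^{−0.0453·0.2626} = 0.988175
N(d₁) = 0.888455,  N(d₂) = 0.819294
Call price V = S·N(d₁) − K·e^{−rT}·N(d₂) = 66.962854 − 44.584999 = 22.377855
φ(d₁) = (1/√(2π))·e^{−d₁²/2} = 0.189924
Θ = −S·φ(d₁)·σ/(2√T) − r·K·e^{−rT}·N(d₂) = −8.331284 − 2.019700 = -10.350985

price = 22.377855
Θ = -10.350985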